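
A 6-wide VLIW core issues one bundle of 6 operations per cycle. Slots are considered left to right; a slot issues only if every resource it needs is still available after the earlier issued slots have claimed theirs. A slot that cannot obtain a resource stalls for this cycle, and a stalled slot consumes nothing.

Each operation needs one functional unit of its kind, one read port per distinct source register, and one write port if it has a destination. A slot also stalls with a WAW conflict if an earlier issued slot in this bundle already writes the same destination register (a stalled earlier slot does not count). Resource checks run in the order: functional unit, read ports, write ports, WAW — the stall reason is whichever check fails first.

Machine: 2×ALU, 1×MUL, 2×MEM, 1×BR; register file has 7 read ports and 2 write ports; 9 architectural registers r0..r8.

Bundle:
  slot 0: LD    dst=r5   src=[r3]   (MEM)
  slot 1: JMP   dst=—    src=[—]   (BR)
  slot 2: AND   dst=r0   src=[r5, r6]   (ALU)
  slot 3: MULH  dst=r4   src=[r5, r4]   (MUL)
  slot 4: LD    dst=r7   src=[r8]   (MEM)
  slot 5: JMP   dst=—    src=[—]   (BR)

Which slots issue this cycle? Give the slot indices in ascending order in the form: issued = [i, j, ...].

(0) want 1×MEM +1rd +1wr — yes → AL2|MU1|ME1|BR1|rd6|wr1
(1) want 1×BR +0rd +0wr — yes → AL2|MU1|ME1|BR0|rd6|wr1
(2) want 1×ALU +2rd +1wr — yes → AL1|MU1|ME1|BR0|rd4|wr0
(3) want 1×MUL +2rd +1wr — WR_PORT → AL1|MU1|ME1|BR0|rd4|wr0
(4) want 1×MEM +1rd +1wr — WR_PORT → AL1|MU1|ME1|BR0|rd4|wr0
(5) want 1×BR +0rd +0wr — FU → AL1|MU1|ME1|BR0|rd4|wr0

issued = [0, 1, 2]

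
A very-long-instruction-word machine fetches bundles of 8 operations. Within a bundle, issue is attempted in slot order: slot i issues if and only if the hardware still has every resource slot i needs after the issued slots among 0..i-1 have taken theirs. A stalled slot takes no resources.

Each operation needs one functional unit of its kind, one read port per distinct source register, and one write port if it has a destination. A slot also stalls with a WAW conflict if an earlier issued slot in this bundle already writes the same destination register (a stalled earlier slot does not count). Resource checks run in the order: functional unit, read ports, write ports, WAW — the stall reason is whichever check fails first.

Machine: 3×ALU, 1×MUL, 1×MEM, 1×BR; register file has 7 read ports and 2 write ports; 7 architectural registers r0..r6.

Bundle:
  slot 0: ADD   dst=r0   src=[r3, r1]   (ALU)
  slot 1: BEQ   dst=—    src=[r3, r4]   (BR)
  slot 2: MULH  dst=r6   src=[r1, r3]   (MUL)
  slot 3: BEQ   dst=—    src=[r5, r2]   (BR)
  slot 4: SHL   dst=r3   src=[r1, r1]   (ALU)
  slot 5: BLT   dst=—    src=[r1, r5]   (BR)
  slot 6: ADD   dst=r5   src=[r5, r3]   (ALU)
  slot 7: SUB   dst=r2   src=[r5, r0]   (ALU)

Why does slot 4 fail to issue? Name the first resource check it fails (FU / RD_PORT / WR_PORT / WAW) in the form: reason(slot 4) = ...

slot 0 (ALU): ISSUE — free A2,Mu1,Ld1,B1 rp5 wp1
slot 1 (BR): ISSUE — free A2,Mu1,Ld1,B0 rp3 wp1
slot 2 (MUL): ISSUE — free A2,Mu0,Ld1,B0 rp1 wp0
slot 3 (BR): stall FU — free A2,Mu0,Ld1,B0 rp1 wp0
slot 4 (ALU): stall WR_PORT — free A2,Mu0,Ld1,B0 rp1 wp0
slot 5 (BR): stall FU — free A2,Mu0,Ld1,B0 rp1 wp0
slot 6 (ALU): stall RD_PORT — free A2,Mu0,Ld1,B0 rp1 wp0
slot 7 (ALU): stall RD_PORT — free A2,Mu0,Ld1,B0 rp1 wp0

reason(slot 4) = WR_PORT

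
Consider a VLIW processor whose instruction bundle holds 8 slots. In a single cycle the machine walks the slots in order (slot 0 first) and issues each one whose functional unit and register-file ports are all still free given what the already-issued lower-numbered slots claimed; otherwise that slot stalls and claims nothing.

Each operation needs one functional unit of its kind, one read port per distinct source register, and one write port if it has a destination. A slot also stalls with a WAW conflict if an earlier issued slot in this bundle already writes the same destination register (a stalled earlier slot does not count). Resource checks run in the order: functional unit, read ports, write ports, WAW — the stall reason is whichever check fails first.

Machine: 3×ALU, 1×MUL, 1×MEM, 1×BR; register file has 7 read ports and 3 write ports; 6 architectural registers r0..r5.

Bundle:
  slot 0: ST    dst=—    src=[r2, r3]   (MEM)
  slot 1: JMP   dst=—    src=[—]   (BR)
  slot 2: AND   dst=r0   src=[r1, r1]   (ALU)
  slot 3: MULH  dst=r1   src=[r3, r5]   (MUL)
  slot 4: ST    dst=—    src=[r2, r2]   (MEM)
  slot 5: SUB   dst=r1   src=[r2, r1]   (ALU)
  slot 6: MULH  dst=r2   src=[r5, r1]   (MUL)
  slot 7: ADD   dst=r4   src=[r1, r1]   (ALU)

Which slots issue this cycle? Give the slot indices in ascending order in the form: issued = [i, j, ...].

[0] MEM needs rd=2 wr=0: ok; after: ALU=3 MUL=1 MEM=0 BR=1, R=5, W=3
[1] BR needs rd=0 wr=0: ok; after: ALU=3 MUL=1 MEM=0 BR=0, R=5, W=3
[2] ALU needs rd=1 wr=1: ok; after: ALU=2 MUL=1 MEM=0 BR=0, R=4, W=2
[3] MUL needs rd=2 wr=1: ok; after: ALU=2 MUL=0 MEM=0 BR=0, R=2, W=1
[4] MEM needs rd=1 wr=0: FU; after: ALU=2 MUL=0 MEM=0 BR=0, R=2, W=1
[5] ALU needs rd=2 wr=1: WAW; after: ALU=2 MUL=0 MEM=0 BR=0, R=2, W=1
[6] MUL needs rd=2 wr=1: FU; after: ALU=2 MUL=0 MEM=0 BR=0, R=2, W=1
[7] ALU needs rd=1 wr=1: ok; after: ALU=1 MUL=0 MEM=0 BR=0, R=1, W=0

issued = [0, 1, 2, 3, 7]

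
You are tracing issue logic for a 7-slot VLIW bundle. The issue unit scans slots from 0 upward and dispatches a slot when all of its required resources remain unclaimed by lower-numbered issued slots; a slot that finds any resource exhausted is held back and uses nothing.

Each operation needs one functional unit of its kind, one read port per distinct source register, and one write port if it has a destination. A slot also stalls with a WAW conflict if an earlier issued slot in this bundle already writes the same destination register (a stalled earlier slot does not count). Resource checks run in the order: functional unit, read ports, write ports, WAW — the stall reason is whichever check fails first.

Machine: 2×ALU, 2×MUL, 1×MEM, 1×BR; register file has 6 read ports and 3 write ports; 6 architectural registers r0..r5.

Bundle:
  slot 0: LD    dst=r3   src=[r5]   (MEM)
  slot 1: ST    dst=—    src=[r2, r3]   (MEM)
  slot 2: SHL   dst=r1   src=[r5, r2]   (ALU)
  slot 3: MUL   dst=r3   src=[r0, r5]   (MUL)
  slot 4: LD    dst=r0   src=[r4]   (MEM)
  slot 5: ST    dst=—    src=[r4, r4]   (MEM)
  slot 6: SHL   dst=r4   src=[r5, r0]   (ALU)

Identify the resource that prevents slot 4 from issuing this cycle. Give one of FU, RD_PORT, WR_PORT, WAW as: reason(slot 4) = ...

reason(slot 4) = FU

#0 MEM src=r5 dispatched  <A:2 Mu:2 Ld:0 B:1 rd:5 wr:2>
#1 MEM src=r2,r3 held:FU  <A:2 Mu:2 Ld:0 B:1 rd:5 wr:2>
#2 ALU src=r5,r2 dispatched  <A:1 Mu:2 Ld:0 B:1 rd:3 wr:1>
#3 MUL src=r0,r5 held:WAW  <A:1 Mu:2 Ld:0 B:1 rd:3 wr:1>
#4 MEM src=r4 held:FU  <A:1 Mu:2 Ld:0 B:1 rd:3 wr:1>
#5 MEM src=r4,r4 held:FU  <A:1 Mu:2 Ld:0 B:1 rd:3 wr:1>
#6 ALU src=r5,r0 dispatched  <A:0 Mu:2 Ld:0 B:1 rd:1 wr:0>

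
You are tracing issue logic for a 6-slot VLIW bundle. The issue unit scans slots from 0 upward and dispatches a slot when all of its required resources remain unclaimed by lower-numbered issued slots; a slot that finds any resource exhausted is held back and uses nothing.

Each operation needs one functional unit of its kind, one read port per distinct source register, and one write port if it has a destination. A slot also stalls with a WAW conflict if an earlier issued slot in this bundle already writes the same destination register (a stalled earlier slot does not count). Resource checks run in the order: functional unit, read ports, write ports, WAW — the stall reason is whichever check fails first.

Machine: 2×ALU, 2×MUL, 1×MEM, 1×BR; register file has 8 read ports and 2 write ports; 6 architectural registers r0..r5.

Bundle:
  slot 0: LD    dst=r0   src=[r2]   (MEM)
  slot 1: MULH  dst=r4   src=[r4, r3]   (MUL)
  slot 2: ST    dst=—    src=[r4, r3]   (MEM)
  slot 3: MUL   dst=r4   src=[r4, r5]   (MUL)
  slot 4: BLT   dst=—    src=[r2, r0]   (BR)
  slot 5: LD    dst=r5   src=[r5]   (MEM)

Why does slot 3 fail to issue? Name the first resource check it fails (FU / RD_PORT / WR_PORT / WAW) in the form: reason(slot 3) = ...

  0. MEM→r0 ⇒ go  {2A/2Mu/0Ld/1B | 7r 1w}
  1. MUL→r4 ⇒ go  {2A/1Mu/0Ld/1B | 5r 0w}
  2. MEM ⇒ no(FU)  {2A/1Mu/0Ld/1B | 5r 0w}
  3. MUL→r4 ⇒ no(WR_PORT)  {2A/1Mu/0Ld/1B | 5r 0w}
  4. BR ⇒ go  {2A/1Mu/0Ld/0B | 3r 0w}
  5. MEM→r5 ⇒ no(FU)  {2A/1Mu/0Ld/0B | 3r 0w}

reason(slot 3) = WR_PORT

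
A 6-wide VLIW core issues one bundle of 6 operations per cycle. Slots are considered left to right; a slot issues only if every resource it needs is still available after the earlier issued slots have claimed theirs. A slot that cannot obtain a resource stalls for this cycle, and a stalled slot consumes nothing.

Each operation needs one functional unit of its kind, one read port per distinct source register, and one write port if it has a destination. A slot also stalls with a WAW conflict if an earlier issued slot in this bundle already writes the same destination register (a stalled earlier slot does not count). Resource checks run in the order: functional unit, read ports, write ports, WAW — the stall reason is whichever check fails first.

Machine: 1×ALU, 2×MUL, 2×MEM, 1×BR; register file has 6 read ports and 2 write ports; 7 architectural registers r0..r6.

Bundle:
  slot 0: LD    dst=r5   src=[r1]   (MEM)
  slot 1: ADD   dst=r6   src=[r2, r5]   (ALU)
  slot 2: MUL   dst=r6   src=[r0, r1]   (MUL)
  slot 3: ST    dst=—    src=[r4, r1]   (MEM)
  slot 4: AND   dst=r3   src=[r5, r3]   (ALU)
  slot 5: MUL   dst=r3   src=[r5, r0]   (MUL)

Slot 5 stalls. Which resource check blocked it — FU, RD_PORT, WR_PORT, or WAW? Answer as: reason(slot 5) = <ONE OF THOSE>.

reason(slot 5) = RD_PORT

  0. MEM→r5 ⇒ go  {1A/2Mu/1Ld/1B | 5r 1w}
  1. ALU→r6 ⇒ go  {0A/2Mu/1Ld/1B | 3r 0w}
  2. MUL→r6 ⇒ no(WR_PORT)  {0A/2Mu/1Ld/1B | 3r 0w}
  3. MEM ⇒ go  {0A/2Mu/0Ld/1B | 1r 0w}
  4. ALU→r3 ⇒ no(FU)  {0A/2Mu/0Ld/1B | 1r 0w}
  5. MUL→r3 ⇒ no(RD_PORT)  {0A/2Mu/0Ld/1B | 1r 0w}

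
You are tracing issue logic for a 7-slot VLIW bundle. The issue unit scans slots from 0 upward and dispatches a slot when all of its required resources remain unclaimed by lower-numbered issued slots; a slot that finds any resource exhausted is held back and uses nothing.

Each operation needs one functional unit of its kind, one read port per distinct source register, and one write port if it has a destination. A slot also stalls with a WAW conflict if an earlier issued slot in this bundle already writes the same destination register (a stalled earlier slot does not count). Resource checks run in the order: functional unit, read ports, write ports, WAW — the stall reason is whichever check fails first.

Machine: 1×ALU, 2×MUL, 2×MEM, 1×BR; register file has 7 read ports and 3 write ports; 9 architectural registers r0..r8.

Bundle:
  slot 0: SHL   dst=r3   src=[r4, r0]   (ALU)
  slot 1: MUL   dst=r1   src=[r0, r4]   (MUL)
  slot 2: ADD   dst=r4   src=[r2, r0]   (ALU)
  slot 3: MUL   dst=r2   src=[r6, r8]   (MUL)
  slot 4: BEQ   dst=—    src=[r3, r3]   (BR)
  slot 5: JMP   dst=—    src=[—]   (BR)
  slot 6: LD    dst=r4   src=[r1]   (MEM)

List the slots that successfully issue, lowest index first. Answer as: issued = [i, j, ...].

issued = [0, 1, 3, 4]

  0. ALU→r3 ⇒ go  {0A/2Mu/2Ld/1B | 5r 2w}
  1. MUL→r1 ⇒ go  {0A/1Mu/2Ld/1B | 3r 1w}
  2. ALU→r4 ⇒ no(FU)  {0A/1Mu/2Ld/1B | 3r 1w}
  3. MUL→r2 ⇒ go  {0A/0Mu/2Ld/1B | 1r 0w}
  4. BR ⇒ go  {0A/0Mu/2Ld/0B | 0r 0w}
  5. BR ⇒ no(FU)  {0A/0Mu/2Ld/0B | 0r 0w}
  6. MEM→r4 ⇒ no(RD_PORT)  {0A/0Mu/2Ld/0B | 0r 0w}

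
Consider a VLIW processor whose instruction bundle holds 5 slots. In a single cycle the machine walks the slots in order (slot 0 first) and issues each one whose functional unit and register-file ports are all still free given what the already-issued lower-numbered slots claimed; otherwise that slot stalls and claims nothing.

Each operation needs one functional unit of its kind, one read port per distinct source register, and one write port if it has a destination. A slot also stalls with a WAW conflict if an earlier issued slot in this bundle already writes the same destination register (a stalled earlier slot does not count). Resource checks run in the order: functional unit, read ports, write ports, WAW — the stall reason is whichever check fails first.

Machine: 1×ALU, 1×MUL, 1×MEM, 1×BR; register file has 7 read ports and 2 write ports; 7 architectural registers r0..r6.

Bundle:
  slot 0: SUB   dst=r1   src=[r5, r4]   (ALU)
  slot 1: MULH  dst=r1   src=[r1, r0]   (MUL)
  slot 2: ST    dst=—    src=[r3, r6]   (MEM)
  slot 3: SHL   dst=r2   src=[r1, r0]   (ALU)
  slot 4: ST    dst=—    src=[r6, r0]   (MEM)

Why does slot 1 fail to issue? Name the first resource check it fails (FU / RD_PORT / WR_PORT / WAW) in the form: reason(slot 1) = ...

reason(slot 1) = WAW

  0. ALU→r1 ⇒ go  {0A/1Mu/1Ld/1B | 5r 1w}
  1. MUL→r1 ⇒ no(WAW)  {0A/1Mu/1Ld/1B | 5r 1w}
  2. MEM ⇒ go  {0A/1Mu/0Ld/1B | 3r 1w}
  3. ALU→r2 ⇒ no(FU)  {0A/1Mu/0Ld/1B | 3r 1w}
  4. MEM ⇒ no(FU)  {0A/1Mu/0Ld/1B | 3r 1w}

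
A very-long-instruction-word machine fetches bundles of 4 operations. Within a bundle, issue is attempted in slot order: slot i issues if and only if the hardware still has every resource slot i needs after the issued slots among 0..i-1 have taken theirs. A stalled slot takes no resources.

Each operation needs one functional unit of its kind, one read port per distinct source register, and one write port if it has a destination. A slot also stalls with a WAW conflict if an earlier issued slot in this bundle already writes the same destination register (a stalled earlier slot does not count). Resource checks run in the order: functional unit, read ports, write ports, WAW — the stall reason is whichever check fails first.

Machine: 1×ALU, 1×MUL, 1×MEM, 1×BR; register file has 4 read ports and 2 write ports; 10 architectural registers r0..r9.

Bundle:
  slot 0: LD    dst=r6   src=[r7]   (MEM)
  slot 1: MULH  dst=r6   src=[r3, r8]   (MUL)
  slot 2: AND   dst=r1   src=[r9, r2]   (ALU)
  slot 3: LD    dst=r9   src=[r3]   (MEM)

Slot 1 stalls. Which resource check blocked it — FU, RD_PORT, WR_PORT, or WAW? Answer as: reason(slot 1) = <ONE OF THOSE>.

reason(slot 1) = WAW

  0. MEM→r6 ⇒ go  {1A/1Mu/0Ld/1B | 3r 1w}
  1. MUL→r6 ⇒ no(WAW)  {1A/1Mu/0Ld/1B | 3r 1w}
  2. ALU→r1 ⇒ go  {0A/1Mu/0Ld/1B | 1r 0w}
  3. MEM→r9 ⇒ no(FU)  {0A/1Mu/0Ld/1B | 1r 0w}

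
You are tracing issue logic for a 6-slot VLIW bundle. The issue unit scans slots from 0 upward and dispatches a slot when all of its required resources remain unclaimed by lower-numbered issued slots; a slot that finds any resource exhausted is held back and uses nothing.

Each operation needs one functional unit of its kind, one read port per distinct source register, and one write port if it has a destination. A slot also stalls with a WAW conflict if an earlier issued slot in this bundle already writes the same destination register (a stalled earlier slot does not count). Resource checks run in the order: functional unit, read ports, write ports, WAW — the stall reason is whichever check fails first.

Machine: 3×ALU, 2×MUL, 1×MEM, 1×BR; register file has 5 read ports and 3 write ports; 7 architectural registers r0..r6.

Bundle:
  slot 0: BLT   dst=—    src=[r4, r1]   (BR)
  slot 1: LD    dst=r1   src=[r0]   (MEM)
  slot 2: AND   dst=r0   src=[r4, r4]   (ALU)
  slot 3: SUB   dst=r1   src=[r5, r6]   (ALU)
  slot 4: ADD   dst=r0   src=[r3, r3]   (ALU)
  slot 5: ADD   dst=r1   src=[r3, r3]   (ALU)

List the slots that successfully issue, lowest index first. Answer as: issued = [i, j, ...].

[0] BR needs rd=2 wr=0: ok; after: ALU=3 MUL=2 MEM=1 BR=0, R=3, W=3
[1] MEM needs rd=1 wr=1: ok; after: ALU=3 MUL=2 MEM=0 BR=0, R=2, W=2
[2] ALU needs rd=1 wr=1: ok; after: ALU=2 MUL=2 MEM=0 BR=0, R=1, W=1
[3] ALU needs rd=2 wr=1: RD_PORT; after: ALU=2 MUL=2 MEM=0 BR=0, R=1, W=1
[4] ALU needs rd=1 wr=1: WAW; after: ALU=2 MUL=2 MEM=0 BR=0, R=1, W=1
[5] ALU needs rd=1 wr=1: WAW; after: ALU=2 MUL=2 MEM=0 BR=0, R=1, W=1

issued = [0, 1, 2]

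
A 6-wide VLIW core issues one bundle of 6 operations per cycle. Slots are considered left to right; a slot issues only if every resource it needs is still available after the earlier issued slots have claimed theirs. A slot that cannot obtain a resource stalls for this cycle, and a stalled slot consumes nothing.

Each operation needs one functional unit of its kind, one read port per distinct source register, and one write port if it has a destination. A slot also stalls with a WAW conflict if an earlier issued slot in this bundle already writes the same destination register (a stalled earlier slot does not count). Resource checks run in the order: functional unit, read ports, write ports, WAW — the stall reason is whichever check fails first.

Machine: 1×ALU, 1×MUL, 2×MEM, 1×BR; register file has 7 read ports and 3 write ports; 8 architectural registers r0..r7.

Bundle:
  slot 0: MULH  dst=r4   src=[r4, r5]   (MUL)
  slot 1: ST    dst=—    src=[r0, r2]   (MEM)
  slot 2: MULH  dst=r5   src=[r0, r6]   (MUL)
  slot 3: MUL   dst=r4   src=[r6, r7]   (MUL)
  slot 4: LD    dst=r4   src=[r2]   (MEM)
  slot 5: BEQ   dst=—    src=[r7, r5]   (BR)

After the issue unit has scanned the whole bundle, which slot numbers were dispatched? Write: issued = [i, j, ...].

issued = [0, 1, 5]

#0 MUL src=r4,r5 dispatched  <A:1 Mu:0 Ld:2 B:1 rd:5 wr:2>
#1 MEM src=r0,r2 dispatched  <A:1 Mu:0 Ld:1 B:1 rd:3 wr:2>
#2 MUL src=r0,r6 held:FU  <A:1 Mu:0 Ld:1 B:1 rd:3 wr:2>
#3 MUL src=r6,r7 held:FU  <A:1 Mu:0 Ld:1 B:1 rd:3 wr:2>
#4 MEM src=r2 held:WAW  <A:1 Mu:0 Ld:1 B:1 rd:3 wr:2>
#5 BR src=r7,r5 dispatched  <A:1 Mu:0 Ld:1 B:0 rd:1 wr:2>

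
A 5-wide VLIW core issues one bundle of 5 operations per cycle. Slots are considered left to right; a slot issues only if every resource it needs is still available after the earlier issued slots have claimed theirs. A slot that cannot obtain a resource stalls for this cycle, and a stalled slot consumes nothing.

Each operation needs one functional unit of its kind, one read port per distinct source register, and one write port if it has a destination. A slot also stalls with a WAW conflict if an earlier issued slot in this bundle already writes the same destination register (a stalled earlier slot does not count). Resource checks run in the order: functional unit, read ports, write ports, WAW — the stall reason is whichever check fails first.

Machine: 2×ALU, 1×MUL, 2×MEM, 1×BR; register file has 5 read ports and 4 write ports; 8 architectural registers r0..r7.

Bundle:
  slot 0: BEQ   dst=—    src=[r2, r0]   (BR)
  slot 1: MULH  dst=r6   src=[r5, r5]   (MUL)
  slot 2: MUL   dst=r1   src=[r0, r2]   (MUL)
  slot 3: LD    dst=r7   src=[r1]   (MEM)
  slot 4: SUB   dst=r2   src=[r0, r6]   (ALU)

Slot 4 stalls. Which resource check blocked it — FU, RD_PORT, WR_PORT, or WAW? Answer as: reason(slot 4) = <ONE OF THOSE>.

reason(slot 4) = RD_PORT

  0. BR ⇒ go  {2A/1Mu/2Ld/0B | 3r 4w}
  1. MUL→r6 ⇒ go  {2A/0Mu/2Ld/0B | 2r 3w}
  2. MUL→r1 ⇒ no(FU)  {2A/0Mu/2Ld/0B | 2r 3w}
  3. MEM→r7 ⇒ go  {2A/0Mu/1Ld/0B | 1r 2w}
  4. ALU→r2 ⇒ no(RD_PORT)  {2A/0Mu/1Ld/0B | 1r 2w}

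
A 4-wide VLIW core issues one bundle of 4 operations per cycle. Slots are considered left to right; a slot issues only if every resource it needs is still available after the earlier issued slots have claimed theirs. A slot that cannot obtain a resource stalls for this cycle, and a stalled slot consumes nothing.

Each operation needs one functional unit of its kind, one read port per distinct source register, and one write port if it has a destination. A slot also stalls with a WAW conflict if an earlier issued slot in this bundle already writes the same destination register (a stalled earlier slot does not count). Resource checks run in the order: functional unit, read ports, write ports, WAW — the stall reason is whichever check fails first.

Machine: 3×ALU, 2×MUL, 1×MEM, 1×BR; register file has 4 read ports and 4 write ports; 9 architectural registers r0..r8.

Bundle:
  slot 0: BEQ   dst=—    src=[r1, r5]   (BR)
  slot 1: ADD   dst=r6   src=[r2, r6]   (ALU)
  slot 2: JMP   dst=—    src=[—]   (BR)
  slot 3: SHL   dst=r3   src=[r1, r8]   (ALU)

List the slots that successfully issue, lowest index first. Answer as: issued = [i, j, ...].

  0. BR ⇒ go  {3A/2Mu/1Ld/0B | 2r 4w}
  1. ALU→r6 ⇒ go  {2A/2Mu/1Ld/0B | 0r 3w}
  2. BR ⇒ no(FU)  {2A/2Mu/1Ld/0B | 0r 3w}
  3. ALU→r3 ⇒ no(RD_PORT)  {2A/2Mu/1Ld/0B | 0r 3w}

issued = [0, 1]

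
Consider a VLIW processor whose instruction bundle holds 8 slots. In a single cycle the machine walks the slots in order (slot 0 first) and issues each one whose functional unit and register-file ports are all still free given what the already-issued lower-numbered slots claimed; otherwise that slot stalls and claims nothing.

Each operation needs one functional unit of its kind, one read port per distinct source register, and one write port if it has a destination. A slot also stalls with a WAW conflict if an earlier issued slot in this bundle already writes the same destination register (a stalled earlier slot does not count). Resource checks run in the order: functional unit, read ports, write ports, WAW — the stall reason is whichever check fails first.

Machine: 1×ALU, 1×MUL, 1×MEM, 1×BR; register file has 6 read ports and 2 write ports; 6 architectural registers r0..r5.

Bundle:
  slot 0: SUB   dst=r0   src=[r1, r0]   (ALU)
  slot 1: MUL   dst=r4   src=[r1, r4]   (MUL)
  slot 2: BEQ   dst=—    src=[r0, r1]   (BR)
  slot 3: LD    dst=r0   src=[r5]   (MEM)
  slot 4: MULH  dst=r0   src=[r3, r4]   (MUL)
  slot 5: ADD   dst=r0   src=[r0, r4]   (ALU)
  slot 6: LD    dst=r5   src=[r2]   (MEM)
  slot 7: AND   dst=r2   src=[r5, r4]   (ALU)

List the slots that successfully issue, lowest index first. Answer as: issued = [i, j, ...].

[0] ALU needs rd=2 wr=1: ok; after: ALU=0 MUL=1 MEM=1 BR=1, R=4, W=1
[1] MUL needs rd=2 wr=1: ok; after: ALU=0 MUL=0 MEM=1 BR=1, R=2, W=0
[2] BR needs rd=2 wr=0: ok; after: ALU=0 MUL=0 MEM=1 BR=0, R=0, W=0
[3] MEM needs rd=1 wr=1: RD_PORT; after: ALU=0 MUL=0 MEM=1 BR=0, R=0, W=0
[4] MUL needs rd=2 wr=1: FU; after: ALU=0 MUL=0 MEM=1 BR=0, R=0, W=0
[5] ALU needs rd=2 wr=1: FU; after: ALU=0 MUL=0 MEM=1 BR=0, R=0, W=0
[6] MEM needs rd=1 wr=1: RD_PORT; after: ALU=0 MUL=0 MEM=1 BR=0, R=0, W=0
[7] ALU needs rd=2 wr=1: FU; after: ALU=0 MUL=0 MEM=1 BR=0, R=0, W=0

issued = [0, 1, 2]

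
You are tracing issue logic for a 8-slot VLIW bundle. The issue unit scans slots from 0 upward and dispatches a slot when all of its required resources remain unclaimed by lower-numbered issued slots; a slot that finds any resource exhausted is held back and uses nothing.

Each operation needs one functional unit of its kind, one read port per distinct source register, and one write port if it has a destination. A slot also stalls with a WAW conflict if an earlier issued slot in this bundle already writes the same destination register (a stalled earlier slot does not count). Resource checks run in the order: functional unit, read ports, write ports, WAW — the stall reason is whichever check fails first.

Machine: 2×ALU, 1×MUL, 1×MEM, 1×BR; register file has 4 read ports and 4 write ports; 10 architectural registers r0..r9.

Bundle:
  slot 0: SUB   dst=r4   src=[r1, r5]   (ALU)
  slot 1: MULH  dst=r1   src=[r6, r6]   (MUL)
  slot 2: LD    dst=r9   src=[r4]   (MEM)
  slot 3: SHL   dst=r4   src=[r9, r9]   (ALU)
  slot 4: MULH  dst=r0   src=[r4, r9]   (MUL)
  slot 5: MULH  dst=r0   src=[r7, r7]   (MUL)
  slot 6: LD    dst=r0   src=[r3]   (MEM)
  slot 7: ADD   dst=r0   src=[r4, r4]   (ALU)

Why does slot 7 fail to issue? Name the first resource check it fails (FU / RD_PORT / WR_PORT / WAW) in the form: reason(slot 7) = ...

  0. ALU→r4 ⇒ go  {1A/1Mu/1Ld/1B | 2r 3w}
  1. MUL→r1 ⇒ go  {1A/0Mu/1Ld/1B | 1r 2w}
  2. MEM→r9 ⇒ go  {1A/0Mu/0Ld/1B | 0r 1w}
  3. ALU→r4 ⇒ no(RD_PORT)  {1A/0Mu/0Ld/1B | 0r 1w}
  4. MUL→r0 ⇒ no(FU)  {1A/0Mu/0Ld/1B | 0r 1w}
  5. MUL→r0 ⇒ no(FU)  {1A/0Mu/0Ld/1B | 0r 1w}
  6. MEM→r0 ⇒ no(FU)  {1A/0Mu/0Ld/1B | 0r 1w}
  7. ALU→r0 ⇒ no(RD_PORT)  {1A/0Mu/0Ld/1B | 0r 1w}

reason(slot 7) = RD_PORT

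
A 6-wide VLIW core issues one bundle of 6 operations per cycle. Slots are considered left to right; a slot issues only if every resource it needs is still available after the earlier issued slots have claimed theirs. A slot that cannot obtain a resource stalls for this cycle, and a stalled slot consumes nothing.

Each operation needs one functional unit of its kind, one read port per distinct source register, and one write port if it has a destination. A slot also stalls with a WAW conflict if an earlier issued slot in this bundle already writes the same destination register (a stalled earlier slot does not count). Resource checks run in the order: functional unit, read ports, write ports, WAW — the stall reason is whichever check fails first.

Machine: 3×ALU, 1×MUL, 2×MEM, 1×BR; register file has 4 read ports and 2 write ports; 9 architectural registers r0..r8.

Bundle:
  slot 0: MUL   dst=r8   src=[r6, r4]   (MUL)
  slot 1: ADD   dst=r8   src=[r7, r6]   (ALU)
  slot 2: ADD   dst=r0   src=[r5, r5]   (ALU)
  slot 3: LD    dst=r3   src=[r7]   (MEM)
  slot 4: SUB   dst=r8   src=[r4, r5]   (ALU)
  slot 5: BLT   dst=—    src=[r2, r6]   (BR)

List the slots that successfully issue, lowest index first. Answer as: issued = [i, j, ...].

#0 MUL src=r6,r4 dispatched  <A:3 Mu:0 Ld:2 B:1 rd:2 wr:1>
#1 ALU src=r7,r6 held:WAW  <A:3 Mu:0 Ld:2 B:1 rd:2 wr:1>
#2 ALU src=r5,r5 dispatched  <A:2 Mu:0 Ld:2 B:1 rd:1 wr:0>
#3 MEM src=r7 held:WR_PORT  <A:2 Mu:0 Ld:2 B:1 rd:1 wr:0>
#4 ALU src=r4,r5 held:RD_PORT  <A:2 Mu:0 Ld:2 B:1 rd:1 wr:0>
#5 BR src=r2,r6 held:RD_PORT  <A:2 Mu:0 Ld:2 B:1 rd:1 wr:0>

issued = [0, 2]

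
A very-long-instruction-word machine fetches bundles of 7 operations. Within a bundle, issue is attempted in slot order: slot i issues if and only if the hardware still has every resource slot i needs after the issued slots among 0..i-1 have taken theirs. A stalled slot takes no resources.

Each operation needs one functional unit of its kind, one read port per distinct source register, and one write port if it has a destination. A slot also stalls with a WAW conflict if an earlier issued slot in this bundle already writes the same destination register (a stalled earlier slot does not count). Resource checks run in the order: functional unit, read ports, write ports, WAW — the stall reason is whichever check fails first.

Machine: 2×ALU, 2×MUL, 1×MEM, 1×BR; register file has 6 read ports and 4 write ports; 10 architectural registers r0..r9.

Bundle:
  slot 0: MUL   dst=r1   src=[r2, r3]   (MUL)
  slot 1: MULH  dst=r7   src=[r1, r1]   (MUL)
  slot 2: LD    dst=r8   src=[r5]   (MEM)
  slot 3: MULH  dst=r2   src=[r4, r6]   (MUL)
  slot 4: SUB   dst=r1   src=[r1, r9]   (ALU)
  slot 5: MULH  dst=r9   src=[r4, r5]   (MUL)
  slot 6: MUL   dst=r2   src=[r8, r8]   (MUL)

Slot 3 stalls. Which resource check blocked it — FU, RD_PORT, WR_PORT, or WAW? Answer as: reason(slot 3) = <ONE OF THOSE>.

reason(slot 3) = FU

  0. MUL→r1 ⇒ go  {2A/1Mu/1Ld/1B | 4r 3w}
  1. MUL→r7 ⇒ go  {2A/0Mu/1Ld/1B | 3r 2w}
  2. MEM→r8 ⇒ go  {2A/0Mu/0Ld/1B | 2r 1w}
  3. MUL→r2 ⇒ no(FU)  {2A/0Mu/0Ld/1B | 2r 1w}
  4. ALU→r1 ⇒ no(WAW)  {2A/0Mu/0Ld/1B | 2r 1w}
  5. MUL→r9 ⇒ no(FU)  {2A/0Mu/0Ld/1B | 2r 1w}
  6. MUL→r2 ⇒ no(FU)  {2A/0Mu/0Ld/1B | 2r 1w}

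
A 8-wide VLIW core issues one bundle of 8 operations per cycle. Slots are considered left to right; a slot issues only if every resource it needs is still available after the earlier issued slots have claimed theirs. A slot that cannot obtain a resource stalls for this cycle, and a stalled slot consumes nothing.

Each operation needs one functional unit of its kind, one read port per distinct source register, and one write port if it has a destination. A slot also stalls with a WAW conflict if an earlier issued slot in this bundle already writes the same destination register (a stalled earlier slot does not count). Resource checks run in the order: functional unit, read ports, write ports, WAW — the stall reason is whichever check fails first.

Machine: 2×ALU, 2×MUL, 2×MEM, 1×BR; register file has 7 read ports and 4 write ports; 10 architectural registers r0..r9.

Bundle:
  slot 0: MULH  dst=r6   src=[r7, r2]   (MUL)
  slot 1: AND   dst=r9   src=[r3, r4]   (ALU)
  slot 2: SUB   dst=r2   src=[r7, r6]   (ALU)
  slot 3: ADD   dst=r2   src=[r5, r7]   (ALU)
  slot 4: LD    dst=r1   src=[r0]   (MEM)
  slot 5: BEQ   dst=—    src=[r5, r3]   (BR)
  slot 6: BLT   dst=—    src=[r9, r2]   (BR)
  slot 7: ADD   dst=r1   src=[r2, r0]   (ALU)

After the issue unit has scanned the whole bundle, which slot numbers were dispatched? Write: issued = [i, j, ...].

slot 0 (MUL): ISSUE — free A2,Mu1,Ld2,B1 rp5 wp3
slot 1 (ALU): ISSUE — free A1,Mu1,Ld2,B1 rp3 wp2
slot 2 (ALU): ISSUE — free A0,Mu1,Ld2,B1 rp1 wp1
slot 3 (ALU): stall FU — free A0,Mu1,Ld2,B1 rp1 wp1
slot 4 (MEM): ISSUE — free A0,Mu1,Ld1,B1 rp0 wp0
slot 5 (BR): stall RD_PORT — free A0,Mu1,Ld1,B1 rp0 wp0
slot 6 (BR): stall RD_PORT — free A0,Mu1,Ld1,B1 rp0 wp0
slot 7 (ALU): stall FU — free A0,Mu1,Ld1,B1 rp0 wp0

issued = [0, 1, 2, 4]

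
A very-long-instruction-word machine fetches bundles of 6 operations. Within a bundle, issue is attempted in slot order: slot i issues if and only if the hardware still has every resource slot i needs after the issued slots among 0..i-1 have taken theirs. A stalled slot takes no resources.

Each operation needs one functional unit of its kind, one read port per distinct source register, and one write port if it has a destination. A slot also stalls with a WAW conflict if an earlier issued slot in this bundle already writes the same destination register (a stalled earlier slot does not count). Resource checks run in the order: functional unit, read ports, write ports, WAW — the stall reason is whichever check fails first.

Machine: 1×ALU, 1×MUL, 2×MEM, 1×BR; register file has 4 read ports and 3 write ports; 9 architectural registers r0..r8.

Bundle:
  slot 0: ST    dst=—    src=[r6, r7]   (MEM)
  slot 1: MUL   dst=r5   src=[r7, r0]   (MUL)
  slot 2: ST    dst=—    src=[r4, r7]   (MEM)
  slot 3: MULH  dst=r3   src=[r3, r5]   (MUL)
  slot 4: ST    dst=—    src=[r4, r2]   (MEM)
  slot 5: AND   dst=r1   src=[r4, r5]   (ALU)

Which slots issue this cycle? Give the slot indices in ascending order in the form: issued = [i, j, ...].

issued = [0, 1]

  0. MEM ⇒ go  {1A/1Mu/1Ld/1B | 2r 3w}
  1. MUL→r5 ⇒ go  {1A/0Mu/1Ld/1B | 0r 2w}
  2. MEM ⇒ no(RD_PORT)  {1A/0Mu/1Ld/1B | 0r 2w}
  3. MUL→r3 ⇒ no(FU)  {1A/0Mu/1Ld/1B | 0r 2w}
  4. MEM ⇒ no(RD_PORT)  {1A/0Mu/1Ld/1B | 0r 2w}
  5. ALU→r1 ⇒ no(RD_PORT)  {1A/0Mu/1Ld/1B | 0r 2w}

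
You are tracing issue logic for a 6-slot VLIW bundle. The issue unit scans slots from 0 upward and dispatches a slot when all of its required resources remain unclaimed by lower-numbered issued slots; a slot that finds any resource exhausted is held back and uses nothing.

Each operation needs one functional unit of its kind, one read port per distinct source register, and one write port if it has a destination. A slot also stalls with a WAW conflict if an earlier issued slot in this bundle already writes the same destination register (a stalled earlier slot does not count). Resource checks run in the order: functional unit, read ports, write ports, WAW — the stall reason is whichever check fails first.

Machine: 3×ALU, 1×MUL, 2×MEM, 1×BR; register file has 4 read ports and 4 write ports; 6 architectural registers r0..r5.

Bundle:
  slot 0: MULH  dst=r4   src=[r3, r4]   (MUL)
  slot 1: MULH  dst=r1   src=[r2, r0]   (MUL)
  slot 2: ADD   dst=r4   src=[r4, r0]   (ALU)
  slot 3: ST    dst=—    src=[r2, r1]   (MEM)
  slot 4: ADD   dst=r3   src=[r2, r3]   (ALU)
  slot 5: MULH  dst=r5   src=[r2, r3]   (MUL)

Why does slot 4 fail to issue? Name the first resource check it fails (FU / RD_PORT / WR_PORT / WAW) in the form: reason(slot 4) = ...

reason(slot 4) = RD_PORT

#0 MUL src=r3,r4 dispatched  <A:3 Mu:0 Ld:2 B:1 rd:2 wr:3>
#1 MUL src=r2,r0 held:FU  <A:3 Mu:0 Ld:2 B:1 rd:2 wr:3>
#2 ALU src=r4,r0 held:WAW  <A:3 Mu:0 Ld:2 B:1 rd:2 wr:3>
#3 MEM src=r2,r1 dispatched  <A:3 Mu:0 Ld:1 B:1 rd:0 wr:3>
#4 ALU src=r2,r3 held:RD_PORT  <A:3 Mu:0 Ld:1 B:1 rd:0 wr:3>
#5 MUL src=r2,r3 held:FU  <A:3 Mu:0 Ld:1 B:1 rd:0 wr:3>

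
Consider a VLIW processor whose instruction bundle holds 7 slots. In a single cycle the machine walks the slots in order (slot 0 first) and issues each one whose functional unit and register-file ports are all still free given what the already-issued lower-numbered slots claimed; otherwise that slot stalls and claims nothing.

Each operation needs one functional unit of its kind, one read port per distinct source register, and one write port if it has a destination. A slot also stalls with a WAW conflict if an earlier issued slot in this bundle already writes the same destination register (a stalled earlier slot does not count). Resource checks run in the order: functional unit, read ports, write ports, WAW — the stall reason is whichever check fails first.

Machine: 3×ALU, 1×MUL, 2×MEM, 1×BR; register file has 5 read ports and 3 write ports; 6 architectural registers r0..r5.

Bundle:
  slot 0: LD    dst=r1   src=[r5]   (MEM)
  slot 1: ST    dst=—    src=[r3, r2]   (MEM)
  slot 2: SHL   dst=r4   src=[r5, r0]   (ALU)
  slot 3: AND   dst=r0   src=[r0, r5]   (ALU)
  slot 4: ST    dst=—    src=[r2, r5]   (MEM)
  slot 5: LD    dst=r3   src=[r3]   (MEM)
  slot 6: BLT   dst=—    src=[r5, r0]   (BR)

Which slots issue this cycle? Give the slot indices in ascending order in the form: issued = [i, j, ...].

(0) want 1×MEM +1rd +1wr — yes → AL3|MU1|ME1|BR1|rd4|wr2
(1) want 1×MEM +2rd +0wr — yes → AL3|MU1|ME0|BR1|rd2|wr2
(2) want 1×ALU +2rd +1wr — yes → AL2|MU1|ME0|BR1|rd0|wr1
(3) want 1×ALU +2rd +1wr — RD_PORT → AL2|MU1|ME0|BR1|rd0|wr1
(4) want 1×MEM +2rd +0wr — FU → AL2|MU1|ME0|BR1|rd0|wr1
(5) want 1×MEM +1rd +1wr — FU → AL2|MU1|ME0|BR1|rd0|wr1
(6) want 1×BR +2rd +0wr — RD_PORT → AL2|MU1|ME0|BR1|rd0|wr1

issued = [0, 1, 2]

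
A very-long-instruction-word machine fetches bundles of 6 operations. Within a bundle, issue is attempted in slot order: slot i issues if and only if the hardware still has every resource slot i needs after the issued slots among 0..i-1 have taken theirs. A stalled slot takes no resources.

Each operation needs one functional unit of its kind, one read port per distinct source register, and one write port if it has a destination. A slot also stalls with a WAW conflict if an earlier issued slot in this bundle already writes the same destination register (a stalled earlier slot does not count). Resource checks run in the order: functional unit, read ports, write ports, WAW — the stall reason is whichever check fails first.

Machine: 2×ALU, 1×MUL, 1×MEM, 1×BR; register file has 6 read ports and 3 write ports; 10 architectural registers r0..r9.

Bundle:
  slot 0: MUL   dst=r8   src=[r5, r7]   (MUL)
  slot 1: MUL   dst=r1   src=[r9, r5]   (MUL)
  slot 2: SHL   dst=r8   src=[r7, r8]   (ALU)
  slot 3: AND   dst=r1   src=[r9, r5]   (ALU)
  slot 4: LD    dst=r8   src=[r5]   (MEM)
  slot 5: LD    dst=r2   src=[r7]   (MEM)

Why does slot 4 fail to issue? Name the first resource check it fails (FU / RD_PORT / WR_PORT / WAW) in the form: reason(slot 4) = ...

reason(slot 4) = WAW

  0. MUL→r8 ⇒ go  {2A/0Mu/1Ld/1B | 4r 2w}
  1. MUL→r1 ⇒ no(FU)  {2A/0Mu/1Ld/1B | 4r 2w}
  2. ALU→r8 ⇒ no(WAW)  {2A/0Mu/1Ld/1B | 4r 2w}
  3. ALU→r1 ⇒ go  {1A/0Mu/1Ld/1B | 2r 1w}
  4. MEM→r8 ⇒ no(WAW)  {1A/0Mu/1Ld/1B | 2r 1w}
  5. MEM→r2 ⇒ go  {1A/0Mu/0Ld/1B | 1r 0w}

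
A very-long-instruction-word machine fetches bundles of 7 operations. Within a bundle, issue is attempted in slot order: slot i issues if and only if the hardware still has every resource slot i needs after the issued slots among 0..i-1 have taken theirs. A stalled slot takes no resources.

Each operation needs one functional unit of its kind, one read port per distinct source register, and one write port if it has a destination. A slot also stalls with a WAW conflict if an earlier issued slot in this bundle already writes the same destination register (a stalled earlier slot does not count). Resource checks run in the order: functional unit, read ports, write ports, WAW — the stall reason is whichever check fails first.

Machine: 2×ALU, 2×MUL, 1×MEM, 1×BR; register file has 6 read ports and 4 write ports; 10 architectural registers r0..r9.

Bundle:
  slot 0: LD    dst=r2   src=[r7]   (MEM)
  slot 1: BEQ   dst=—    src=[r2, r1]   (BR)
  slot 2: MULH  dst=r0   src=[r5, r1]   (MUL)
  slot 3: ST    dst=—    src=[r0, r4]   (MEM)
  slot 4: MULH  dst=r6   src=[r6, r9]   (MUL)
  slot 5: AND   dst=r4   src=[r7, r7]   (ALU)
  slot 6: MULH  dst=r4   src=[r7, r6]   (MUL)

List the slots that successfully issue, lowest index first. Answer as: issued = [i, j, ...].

slot 0 (MEM): ISSUE — free A2,Mu2,Ld0,B1 rp5 wp3
slot 1 (BR): ISSUE — free A2,Mu2,Ld0,B0 rp3 wp3
slot 2 (MUL): ISSUE — free A2,Mu1,Ld0,B0 rp1 wp2
slot 3 (MEM): stall FU — free A2,Mu1,Ld0,B0 rp1 wp2
slot 4 (MUL): stall RD_PORT — free A2,Mu1,Ld0,B0 rp1 wp2
slot 5 (ALU): ISSUE — free A1,Mu1,Ld0,B0 rp0 wp1
slot 6 (MUL): stall RD_PORT — free A1,Mu1,Ld0,B0 rp0 wp1

issued = [0, 1, 2, 5]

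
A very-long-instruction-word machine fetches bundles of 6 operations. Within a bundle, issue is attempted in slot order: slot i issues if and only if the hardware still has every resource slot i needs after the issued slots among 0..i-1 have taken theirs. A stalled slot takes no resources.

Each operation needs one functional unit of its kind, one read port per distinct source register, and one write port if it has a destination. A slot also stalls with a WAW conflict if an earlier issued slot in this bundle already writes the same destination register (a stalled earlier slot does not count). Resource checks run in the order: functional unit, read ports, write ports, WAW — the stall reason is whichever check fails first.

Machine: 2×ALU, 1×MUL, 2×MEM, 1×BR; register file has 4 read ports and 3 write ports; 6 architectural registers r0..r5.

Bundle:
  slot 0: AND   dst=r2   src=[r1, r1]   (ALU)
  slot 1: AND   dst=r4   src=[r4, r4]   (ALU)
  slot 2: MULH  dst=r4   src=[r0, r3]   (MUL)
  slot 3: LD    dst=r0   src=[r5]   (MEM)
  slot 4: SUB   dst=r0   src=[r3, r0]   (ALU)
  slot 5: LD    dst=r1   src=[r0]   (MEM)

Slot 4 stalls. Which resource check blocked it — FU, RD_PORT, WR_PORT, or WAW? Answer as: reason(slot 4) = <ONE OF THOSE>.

reason(slot 4) = FU

  0. ALU→r2 ⇒ go  {1A/1Mu/2Ld/1B | 3r 2w}
  1. ALU→r4 ⇒ go  {0A/1Mu/2Ld/1B | 2r 1w}
  2. MUL→r4 ⇒ no(WAW)  {0A/1Mu/2Ld/1B | 2r 1w}
  3. MEM→r0 ⇒ go  {0A/1Mu/1Ld/1B | 1r 0w}
  4. ALU→r0 ⇒ no(FU)  {0A/1Mu/1Ld/1B | 1r 0w}
  5. MEM→r1 ⇒ no(WR_PORT)  {0A/1Mu/1Ld/1B | 1r 0w}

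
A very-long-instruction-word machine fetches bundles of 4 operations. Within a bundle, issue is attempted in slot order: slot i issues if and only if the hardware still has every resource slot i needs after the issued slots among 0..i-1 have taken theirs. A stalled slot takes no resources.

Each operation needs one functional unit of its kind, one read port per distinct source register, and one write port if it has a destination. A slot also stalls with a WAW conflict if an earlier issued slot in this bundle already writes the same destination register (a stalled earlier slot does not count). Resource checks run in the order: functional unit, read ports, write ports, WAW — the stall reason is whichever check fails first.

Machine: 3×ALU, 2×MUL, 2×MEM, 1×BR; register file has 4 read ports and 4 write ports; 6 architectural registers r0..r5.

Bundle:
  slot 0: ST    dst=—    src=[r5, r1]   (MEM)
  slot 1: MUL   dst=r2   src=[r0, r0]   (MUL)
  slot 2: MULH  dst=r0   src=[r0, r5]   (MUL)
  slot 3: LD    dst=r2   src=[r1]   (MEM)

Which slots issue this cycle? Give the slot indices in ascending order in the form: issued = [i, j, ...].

  0. MEM ⇒ go  {3A/2Mu/1Ld/1B | 2r 4w}
  1. MUL→r2 ⇒ go  {3A/1Mu/1Ld/1B | 1r 3w}
  2. MUL→r0 ⇒ no(RD_PORT)  {3A/1Mu/1Ld/1B | 1r 3w}
  3. MEM→r2 ⇒ no(WAW)  {3A/1Mu/1Ld/1B | 1r 3w}

issued = [0, 1]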